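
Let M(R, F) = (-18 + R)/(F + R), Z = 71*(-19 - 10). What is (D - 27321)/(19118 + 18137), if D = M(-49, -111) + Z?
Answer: -4700733/5960800 ≈ -0.78861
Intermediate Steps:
Z = -2059 (Z = 71*(-29) = -2059)
M(R, F) = (-18 + R)/(F + R)
D = -329373/160 (D = (-18 - 49)/(-111 - 49) - 2059 = -67/(-160) - 2059 = -1/160*(-67) - 2059 = 67/160 - 2059 = -329373/160 ≈ -2058.6)
(D - 27321)/(19118 + 18137) = (-329373/160 - 27321)/(19118 + 18137) = -4700733/160/37255 = -4700733/160*1/37255 = -4700733/5960800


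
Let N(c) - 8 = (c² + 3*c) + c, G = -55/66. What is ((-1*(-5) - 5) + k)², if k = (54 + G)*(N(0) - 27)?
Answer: 36735721/36 ≈ 1.0204e+6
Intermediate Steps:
G = -⅚ (G = -55*1/66 = -⅚ ≈ -0.83333)
N(c) = 8 + c² + 4*c (N(c) = 8 + ((c² + 3*c) + c) = 8 + (c² + 4*c) = 8 + c² + 4*c)
k = -6061/6 (k = (54 - ⅚)*((8 + 0² + 4*0) - 27) = 319*((8 + 0 + 0) - 27)/6 = 319*(8 - 27)/6 = (319/6)*(-19) = -6061/6 ≈ -1010.2)
((-1*(-5) - 5) + k)² = ((-1*(-5) - 5) - 6061/6)² = ((5 - 5) - 6061/6)² = (0 - 6061/6)² = (-6061/6)² = 36735721/36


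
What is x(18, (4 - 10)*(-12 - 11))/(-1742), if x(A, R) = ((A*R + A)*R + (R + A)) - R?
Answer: -172647/871 ≈ -198.22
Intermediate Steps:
x(A, R) = A + R*(A + A*R) (x(A, R) = ((A + A*R)*R + (A + R)) - R = (R*(A + A*R) + (A + R)) - R = (A + R + R*(A + A*R)) - R = A + R*(A + A*R))
x(18, (4 - 10)*(-12 - 11))/(-1742) = (18*(1 + (4 - 10)*(-12 - 11) + ((4 - 10)*(-12 - 11))²))/(-1742) = (18*(1 - 6*(-23) + (-6*(-23))²))*(-1/1742) = (18*(1 + 138 + 138²))*(-1/1742) = (18*(1 + 138 + 19044))*(-1/1742) = (18*19183)*(-1/1742) = 345294*(-1/1742) = -172647/871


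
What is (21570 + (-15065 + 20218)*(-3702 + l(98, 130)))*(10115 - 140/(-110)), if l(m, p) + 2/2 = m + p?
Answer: -1990236599295/11 ≈ -1.8093e+11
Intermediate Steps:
l(m, p) = -1 + m + p (l(m, p) = -1 + (m + p) = -1 + m + p)
(21570 + (-15065 + 20218)*(-3702 + l(98, 130)))*(10115 - 140/(-110)) = (21570 + (-15065 + 20218)*(-3702 + (-1 + 98 + 130)))*(10115 - 140/(-110)) = (21570 + 5153*(-3702 + 227))*(10115 - 140*(-1/110)) = (21570 + 5153*(-3475))*(10115 + 14/11) = (21570 - 17906675)*(111279/11) = -17885105*111279/11 = -1990236599295/11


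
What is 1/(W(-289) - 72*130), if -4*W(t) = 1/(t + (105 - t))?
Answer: -420/3931201 ≈ -0.00010684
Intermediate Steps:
W(t) = -1/420 (W(t) = -1/(4*(t + (105 - t))) = -1/4/105 = -1/4*1/105 = -1/420)
1/(W(-289) - 72*130) = 1/(-1/420 - 72*130) = 1/(-1/420 - 9360) = 1/(-3931201/420) = -420/3931201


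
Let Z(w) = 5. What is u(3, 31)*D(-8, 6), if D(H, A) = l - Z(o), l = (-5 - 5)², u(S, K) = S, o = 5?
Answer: 285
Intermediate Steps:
l = 100 (l = (-10)² = 100)
D(H, A) = 95 (D(H, A) = 100 - 1*5 = 100 - 5 = 95)
u(3, 31)*D(-8, 6) = 3*95 = 285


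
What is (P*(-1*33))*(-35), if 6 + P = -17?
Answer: -26565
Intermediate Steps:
P = -23 (P = -6 - 17 = -23)
(P*(-1*33))*(-35) = -(-23)*33*(-35) = -23*(-33)*(-35) = 759*(-35) = -26565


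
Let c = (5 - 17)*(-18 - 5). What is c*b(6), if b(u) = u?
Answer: 1656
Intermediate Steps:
c = 276 (c = -12*(-23) = 276)
c*b(6) = 276*6 = 1656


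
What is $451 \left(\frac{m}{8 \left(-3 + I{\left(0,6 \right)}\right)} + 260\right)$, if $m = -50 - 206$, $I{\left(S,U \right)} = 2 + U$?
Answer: $\frac{571868}{5} \approx 1.1437 \cdot 10^{5}$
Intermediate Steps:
$m = -256$
$451 \left(\frac{m}{8 \left(-3 + I{\left(0,6 \right)}\right)} + 260\right) = 451 \left(- \frac{256}{8 \left(-3 + \left(2 + 6\right)\right)} + 260\right) = 451 \left(- \frac{256}{8 \left(-3 + 8\right)} + 260\right) = 451 \left(- \frac{256}{8 \cdot 5} + 260\right) = 451 \left(- \frac{256}{40} + 260\right) = 451 \left(\left(-256\right) \frac{1}{40} + 260\right) = 451 \left(- \frac{32}{5} + 260\right) = 451 \cdot \frac{1268}{5} = \frac{571868}{5}$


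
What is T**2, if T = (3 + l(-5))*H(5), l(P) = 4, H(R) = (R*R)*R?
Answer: 765625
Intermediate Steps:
H(R) = R**3 (H(R) = R**2*R = R**3)
T = 875 (T = (3 + 4)*5**3 = 7*125 = 875)
T**2 = 875**2 = 765625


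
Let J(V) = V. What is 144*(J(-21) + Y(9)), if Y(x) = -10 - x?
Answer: -5760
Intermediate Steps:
144*(J(-21) + Y(9)) = 144*(-21 + (-10 - 1*9)) = 144*(-21 + (-10 - 9)) = 144*(-21 - 19) = 144*(-40) = -5760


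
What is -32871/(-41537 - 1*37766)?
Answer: 32871/79303 ≈ 0.41450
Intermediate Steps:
-32871/(-41537 - 1*37766) = -32871/(-41537 - 37766) = -32871/(-79303) = -32871*(-1/79303) = 32871/79303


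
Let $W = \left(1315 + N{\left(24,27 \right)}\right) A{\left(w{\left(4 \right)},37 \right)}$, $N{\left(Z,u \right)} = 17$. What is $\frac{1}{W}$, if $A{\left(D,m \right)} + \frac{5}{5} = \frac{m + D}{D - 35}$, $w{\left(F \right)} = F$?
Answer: $- \frac{31}{95904} \approx -0.00032324$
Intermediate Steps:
$A{\left(D,m \right)} = -1 + \frac{D + m}{-35 + D}$ ($A{\left(D,m \right)} = -1 + \frac{m + D}{D - 35} = -1 + \frac{D + m}{-35 + D}$)
$W = - \frac{95904}{31}$ ($W = \left(1315 + 17\right) \frac{35 + 37}{-35 + 4} = 1332 \frac{1}{-31} \cdot 72 = 1332 \left(\left(- \frac{1}{31}\right) 72\right) = 1332 \left(- \frac{72}{31}\right) = - \frac{95904}{31} \approx -3093.7$)
$\frac{1}{W} = \frac{1}{- \frac{95904}{31}} = - \frac{31}{95904}$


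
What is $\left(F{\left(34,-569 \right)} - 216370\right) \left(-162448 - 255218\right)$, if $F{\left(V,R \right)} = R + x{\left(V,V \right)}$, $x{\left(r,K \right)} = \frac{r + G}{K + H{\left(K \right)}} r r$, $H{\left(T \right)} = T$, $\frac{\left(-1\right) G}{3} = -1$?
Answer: $90345332460$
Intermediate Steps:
$G = 3$ ($G = \left(-3\right) \left(-1\right) = 3$)
$x{\left(r,K \right)} = \frac{r^{2} \left(3 + r\right)}{2 K}$ ($x{\left(r,K \right)} = \frac{r + 3}{K + K} r r = \frac{3 + r}{2 K} r r = \frac{r \left(3 + r\right)}{2 K} r = \frac{r^{2} \left(3 + r\right)}{2 K}$)
$F{\left(V,R \right)} = R + \frac{V \left(3 + V\right)}{2}$ ($F{\left(V,R \right)} = R + \frac{V^{2} \left(3 + V\right)}{2 V} = R + \frac{V \left(3 + V\right)}{2}$)
$\left(F{\left(34,-569 \right)} - 216370\right) \left(-162448 - 255218\right) = \left(\left(-569 + \frac{1}{2} \cdot 34 \left(3 + 34\right)\right) - 216370\right) \left(-162448 - 255218\right) = \left(\left(-569 + \frac{1}{2} \cdot 34 \cdot 37\right) - 216370\right) \left(-417666\right) = \left(\left(-569 + 629\right) - 216370\right) \left(-417666\right) = \left(60 - 216370\right) \left(-417666\right) = \left(-216310\right) \left(-417666\right) = 90345332460$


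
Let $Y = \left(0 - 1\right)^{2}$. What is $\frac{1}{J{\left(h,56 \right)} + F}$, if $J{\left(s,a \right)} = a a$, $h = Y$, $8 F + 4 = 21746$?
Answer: $\frac{4}{23415} \approx 0.00017083$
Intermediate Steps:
$Y = 1$ ($Y = \left(-1\right)^{2} = 1$)
$F = \frac{10871}{4}$ ($F = - \frac{1}{2} + \frac{1}{8} \cdot 21746 = - \frac{1}{2} + \frac{10873}{4} = \frac{10871}{4} \approx 2717.8$)
$h = 1$
$J{\left(s,a \right)} = a^{2}$
$\frac{1}{J{\left(h,56 \right)} + F} = \frac{1}{56^{2} + \frac{10871}{4}} = \frac{1}{3136 + \frac{10871}{4}} = \frac{1}{\frac{23415}{4}} = \frac{4}{23415}$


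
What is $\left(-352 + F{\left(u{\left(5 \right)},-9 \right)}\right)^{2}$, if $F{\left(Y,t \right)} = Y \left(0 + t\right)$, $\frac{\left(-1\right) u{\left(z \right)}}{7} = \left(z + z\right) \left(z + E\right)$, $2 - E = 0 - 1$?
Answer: $21977344$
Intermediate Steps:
$E = 3$ ($E = 2 - \left(0 - 1\right) = 2 - -1 = 2 + 1 = 3$)
$u{\left(z \right)} = - 14 z \left(3 + z\right)$ ($u{\left(z \right)} = - 7 \left(z + z\right) \left(z + 3\right) = - 7 \cdot 2 z \left(3 + z\right) = - 14 z \left(3 + z\right)$)
$F{\left(Y,t \right)} = Y t$
$\left(-352 + F{\left(u{\left(5 \right)},-9 \right)}\right)^{2} = \left(-352 + \left(-14\right) 5 \left(3 + 5\right) \left(-9\right)\right)^{2} = \left(-352 + \left(-14\right) 5 \cdot 8 \left(-9\right)\right)^{2} = \left(-352 - -5040\right)^{2} = \left(-352 + 5040\right)^{2} = 4688^{2} = 21977344$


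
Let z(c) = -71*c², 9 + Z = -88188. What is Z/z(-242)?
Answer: 88197/4158044 ≈ 0.021211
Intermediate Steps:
Z = -88197 (Z = -9 - 88188 = -88197)
Z/z(-242) = -88197/((-71*(-242)²)) = -88197/((-71*58564)) = -88197/(-4158044) = -88197*(-1/4158044) = 88197/4158044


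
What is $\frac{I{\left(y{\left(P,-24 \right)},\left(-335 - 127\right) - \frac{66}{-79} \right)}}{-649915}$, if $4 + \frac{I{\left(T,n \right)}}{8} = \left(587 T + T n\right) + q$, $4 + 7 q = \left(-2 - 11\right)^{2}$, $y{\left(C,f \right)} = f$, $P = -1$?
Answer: $\frac{2654824}{71880599} \approx 0.036934$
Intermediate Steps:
$q = \frac{165}{7}$ ($q = - \frac{4}{7} + \frac{\left(-2 - 11\right)^{2}}{7} = - \frac{4}{7} + \frac{\left(-13\right)^{2}}{7} = - \frac{4}{7} + \frac{1}{7} \cdot 169 = - \frac{4}{7} + \frac{169}{7} = \frac{165}{7} \approx 23.571$)
$I{\left(T,n \right)} = \frac{1096}{7} + 4696 T + 8 T n$ ($I{\left(T,n \right)} = -32 + 8 \left(\left(587 T + T n\right) + \frac{165}{7}\right) = -32 + 8 \left(\frac{165}{7} + 587 T + T n\right) = -32 + \left(\frac{1320}{7} + 4696 T + 8 T n\right) = \frac{1096}{7} + 4696 T + 8 T n$)
$\frac{I{\left(y{\left(P,-24 \right)},\left(-335 - 127\right) - \frac{66}{-79} \right)}}{-649915} = \frac{\frac{1096}{7} + 4696 \left(-24\right) + 8 \left(-24\right) \left(\left(-335 - 127\right) - \frac{66}{-79}\right)}{-649915} = \left(\frac{1096}{7} - 112704 + 8 \left(-24\right) \left(-462 - - \frac{66}{79}\right)\right) \left(- \frac{1}{649915}\right) = \left(\frac{1096}{7} - 112704 + 8 \left(-24\right) \left(-462 + \frac{66}{79}\right)\right) \left(- \frac{1}{649915}\right) = \left(\frac{1096}{7} - 112704 + 8 \left(-24\right) \left(- \frac{36432}{79}\right)\right) \left(- \frac{1}{649915}\right) = \left(\frac{1096}{7} - 112704 + \frac{6994944}{79}\right) \left(- \frac{1}{649915}\right) = \left(- \frac{13274120}{553}\right) \left(- \frac{1}{649915}\right) = \frac{2654824}{71880599}$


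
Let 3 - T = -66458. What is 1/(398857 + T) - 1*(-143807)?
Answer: 66915985627/465318 ≈ 1.4381e+5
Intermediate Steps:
T = 66461 (T = 3 - 1*(-66458) = 3 + 66458 = 66461)
1/(398857 + T) - 1*(-143807) = 1/(398857 + 66461) - 1*(-143807) = 1/465318 + 143807 = 66915985627/465318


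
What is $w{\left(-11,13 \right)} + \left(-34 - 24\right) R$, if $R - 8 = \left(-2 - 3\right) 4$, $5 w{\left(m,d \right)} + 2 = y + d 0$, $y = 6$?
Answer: $\frac{3484}{5} \approx 696.8$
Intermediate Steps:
$w{\left(m,d \right)} = \frac{4}{5}$ ($w{\left(m,d \right)} = - \frac{2}{5} + \frac{6 + d 0}{5} = - \frac{2}{5} + \frac{6 + 0}{5} = - \frac{2}{5} + \frac{1}{5} \cdot 6 = - \frac{2}{5} + \frac{6}{5} = \frac{4}{5}$)
$R = -12$ ($R = 8 + \left(-2 - 3\right) 4 = 8 - 20 = -12$)
$w{\left(-11,13 \right)} + \left(-34 - 24\right) R = \frac{4}{5} + \left(-34 - 24\right) \left(-12\right) = \frac{4}{5} - -696 = \frac{4}{5} + 696 = \frac{3484}{5}$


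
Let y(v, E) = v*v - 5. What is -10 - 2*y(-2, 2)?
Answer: -8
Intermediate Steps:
y(v, E) = -5 + v² (y(v, E) = v² - 5 = -5 + v²)
-10 - 2*y(-2, 2) = -10 - 2*(-5 + (-2)²) = -10 - 2*(-5 + 4) = -10 - 2*(-1) = -10 + 2 = -8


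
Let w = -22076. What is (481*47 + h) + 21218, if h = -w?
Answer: 65901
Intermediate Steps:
h = 22076 (h = -1*(-22076) = 22076)
(481*47 + h) + 21218 = (481*47 + 22076) + 21218 = (22607 + 22076) + 21218 = 44683 + 21218 = 65901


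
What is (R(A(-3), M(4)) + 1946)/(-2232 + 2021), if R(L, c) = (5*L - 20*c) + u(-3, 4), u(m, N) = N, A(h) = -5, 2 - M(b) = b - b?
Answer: -1885/211 ≈ -8.9337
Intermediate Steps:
M(b) = 2 (M(b) = 2 - (b - b) = 2 - 1*0 = 2 + 0 = 2)
R(L, c) = 4 - 20*c + 5*L (R(L, c) = (5*L - 20*c) + 4 = (-20*c + 5*L) + 4 = 4 - 20*c + 5*L)
(R(A(-3), M(4)) + 1946)/(-2232 + 2021) = ((4 - 20*2 + 5*(-5)) + 1946)/(-2232 + 2021) = ((4 - 40 - 25) + 1946)/(-211) = (-61 + 1946)*(-1/211) = 1885*(-1/211) = -1885/211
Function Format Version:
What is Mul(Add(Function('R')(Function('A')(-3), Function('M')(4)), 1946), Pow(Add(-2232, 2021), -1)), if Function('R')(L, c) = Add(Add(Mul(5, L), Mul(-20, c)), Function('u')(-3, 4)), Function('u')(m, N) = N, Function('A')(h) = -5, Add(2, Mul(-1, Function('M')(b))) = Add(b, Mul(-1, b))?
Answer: Rational(-1885, 211) ≈ -8.9337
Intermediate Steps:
Function('M')(b) = 2 (Function('M')(b) = Add(2, Mul(-1, Add(b, Mul(-1, b)))) = Add(2, Mul(-1, 0)) = Add(2, 0) = 2)
Function('R')(L, c) = Add(4, Mul(-20, c), Mul(5, L)) (Function('R')(L, c) = Add(Add(Mul(5, L), Mul(-20, c)), 4) = Add(Add(Mul(-20, c), Mul(5, L)), 4) = Add(4, Mul(-20, c), Mul(5, L)))
Mul(Add(Function('R')(Function('A')(-3), Function('M')(4)), 1946), Pow(Add(-2232, 2021), -1)) = Mul(Add(Add(4, Mul(-20, 2), Mul(5, -5)), 1946), Pow(Add(-2232, 2021), -1)) = Mul(Add(Add(4, -40, -25), 1946), Pow(-211, -1)) = Mul(Add(-61, 1946), Rational(-1, 211)) = Mul(1885, Rational(-1, 211)) = Rational(-1885, 211)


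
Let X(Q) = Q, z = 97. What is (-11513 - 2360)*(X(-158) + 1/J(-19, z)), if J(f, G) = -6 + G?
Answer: 199452121/91 ≈ 2.1918e+6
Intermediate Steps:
(-11513 - 2360)*(X(-158) + 1/J(-19, z)) = (-11513 - 2360)*(-158 + 1/(-6 + 97)) = -13873*(-158 + 1/91) = -13873*(-14377/91) = 199452121/91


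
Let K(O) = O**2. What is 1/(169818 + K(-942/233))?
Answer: 54289/9220136766 ≈ 5.8881e-6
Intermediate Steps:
1/(169818 + K(-942/233)) = 1/(169818 + (-942/233)**2) = 1/(169818 + 887364/54289) = 1/(9220136766/54289) = 54289/9220136766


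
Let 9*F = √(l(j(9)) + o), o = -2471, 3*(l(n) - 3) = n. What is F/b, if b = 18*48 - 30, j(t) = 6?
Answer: I*√274/2502 ≈ 0.0066159*I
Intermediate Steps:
l(n) = 3 + n/3
b = 834 (b = 864 - 30 = 834)
F = I*√274/3 (F = √((3 + (⅓)*6) - 2471)/9 = √((3 + 2) - 2471)/9 = √(5 - 2471)/9 = √(-2466)/9 = (3*I*√274)/9 = I*√274/3 ≈ 5.5176*I)
F/b = (I*√274/3)/834 = (I*√274/3)*(1/834) = I*√274/2502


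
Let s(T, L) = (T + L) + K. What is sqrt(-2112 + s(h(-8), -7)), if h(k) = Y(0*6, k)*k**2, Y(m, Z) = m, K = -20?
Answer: I*sqrt(2139) ≈ 46.249*I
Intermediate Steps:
h(k) = 0 (h(k) = (0*6)*k**2 = 0*k**2 = 0)
s(T, L) = -20 + L + T (s(T, L) = (T + L) - 20 = (L + T) - 20 = -20 + L + T)
sqrt(-2112 + s(h(-8), -7)) = sqrt(-2112 + (-20 - 7 + 0)) = sqrt(-2112 - 27) = sqrt(-2139) = I*sqrt(2139)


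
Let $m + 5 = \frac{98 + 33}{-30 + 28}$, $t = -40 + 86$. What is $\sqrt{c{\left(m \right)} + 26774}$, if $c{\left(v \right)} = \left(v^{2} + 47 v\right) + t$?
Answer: $\frac{\sqrt{113907}}{2} \approx 168.75$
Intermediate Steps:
$t = 46$
$m = - \frac{141}{2}$ ($m = -5 + \frac{98 + 33}{-30 + 28} = -5 + \frac{131}{-2} = -5 + 131 \left(- \frac{1}{2}\right) = -5 - \frac{131}{2} = - \frac{141}{2} \approx -70.5$)
$c{\left(v \right)} = 46 + v^{2} + 47 v$ ($c{\left(v \right)} = \left(v^{2} + 47 v\right) + 46 = 46 + v^{2} + 47 v$)
$\sqrt{c{\left(m \right)} + 26774} = \sqrt{\left(46 + \left(- \frac{141}{2}\right)^{2} + 47 \left(- \frac{141}{2}\right)\right) + 26774} = \sqrt{\left(46 + \frac{19881}{4} - \frac{6627}{2}\right) + 26774} = \sqrt{\frac{6811}{4} + 26774} = \sqrt{\frac{113907}{4}} = \frac{\sqrt{113907}}{2}$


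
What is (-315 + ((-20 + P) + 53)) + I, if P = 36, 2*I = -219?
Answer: -711/2 ≈ -355.50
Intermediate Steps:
I = -219/2 (I = (½)*(-219) = -219/2 ≈ -109.50)
(-315 + ((-20 + P) + 53)) + I = (-315 + ((-20 + 36) + 53)) - 219/2 = (-315 + (16 + 53)) - 219/2 = (-315 + 69) - 219/2 = -246 - 219/2 = -711/2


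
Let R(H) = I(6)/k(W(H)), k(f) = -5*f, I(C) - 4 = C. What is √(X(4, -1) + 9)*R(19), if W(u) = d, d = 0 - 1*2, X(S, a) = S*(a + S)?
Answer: √21 ≈ 4.5826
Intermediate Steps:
X(S, a) = S*(S + a)
I(C) = 4 + C
d = -2 (d = 0 - 2 = -2)
W(u) = -2
R(H) = 1 (R(H) = (4 + 6)/((-5*(-2))) = 10/10 = 10*(⅒) = 1)
√(X(4, -1) + 9)*R(19) = √(4*(4 - 1) + 9)*1 = √(4*3 + 9)*1 = √(12 + 9)*1 = √21*1 = √21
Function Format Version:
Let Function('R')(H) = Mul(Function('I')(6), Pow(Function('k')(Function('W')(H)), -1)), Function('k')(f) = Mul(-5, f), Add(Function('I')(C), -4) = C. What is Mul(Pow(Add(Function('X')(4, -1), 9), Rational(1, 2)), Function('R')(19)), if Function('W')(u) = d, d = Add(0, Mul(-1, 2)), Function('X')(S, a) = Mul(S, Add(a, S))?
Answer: Pow(21, Rational(1, 2)) ≈ 4.5826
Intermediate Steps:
Function('X')(S, a) = Mul(S, Add(S, a))
Function('I')(C) = Add(4, C)
d = -2 (d = Add(0, -2) = -2)
Function('W')(u) = -2
Function('R')(H) = 1 (Function('R')(H) = Mul(Add(4, 6), Pow(Mul(-5, -2), -1)) = Mul(10, Pow(10, -1)) = Mul(10, Rational(1, 10)) = 1)
Mul(Pow(Add(Function('X')(4, -1), 9), Rational(1, 2)), Function('R')(19)) = Mul(Pow(Add(Mul(4, Add(4, -1)), 9), Rational(1, 2)), 1) = Mul(Pow(Add(Mul(4, 3), 9), Rational(1, 2)), 1) = Mul(Pow(Add(12, 9), Rational(1, 2)), 1) = Mul(Pow(21, Rational(1, 2)), 1) = Pow(21, Rational(1, 2))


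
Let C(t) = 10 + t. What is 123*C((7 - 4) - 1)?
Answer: 1476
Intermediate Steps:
123*C((7 - 4) - 1) = 123*(10 + ((7 - 4) - 1)) = 123*(10 + (3 - 1)) = 123*(10 + 2) = 123*12 = 1476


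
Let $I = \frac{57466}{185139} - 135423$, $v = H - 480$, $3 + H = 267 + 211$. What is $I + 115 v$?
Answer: $- \frac{25178476256}{185139} \approx -1.36 \cdot 10^{5}$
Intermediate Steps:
$H = 475$ ($H = -3 + \left(267 + 211\right) = -3 + 478 = 475$)
$v = -5$ ($v = 475 - 480 = -5$)
$I = - \frac{25072021331}{185139}$ ($I = 57466 \cdot \frac{1}{185139} - 135423 = \frac{57466}{185139} - 135423 = - \frac{25072021331}{185139} \approx -1.3542 \cdot 10^{5}$)
$I + 115 v = - \frac{25072021331}{185139} + 115 \left(-5\right) = - \frac{25072021331}{185139} - 575 = - \frac{25178476256}{185139}$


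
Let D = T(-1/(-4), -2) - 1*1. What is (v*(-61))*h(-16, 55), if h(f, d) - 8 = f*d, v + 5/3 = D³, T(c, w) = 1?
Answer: -265960/3 ≈ -88653.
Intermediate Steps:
D = 0 (D = 1 - 1*1 = 1 - 1 = 0)
v = -5/3 (v = -5/3 + 0³ = -5/3 + 0 = -5/3 ≈ -1.6667)
h(f, d) = 8 + d*f (h(f, d) = 8 + f*d = 8 + d*f)
(v*(-61))*h(-16, 55) = (-5/3*(-61))*(8 + 55*(-16)) = 305*(8 - 880)/3 = (305/3)*(-872) = -265960/3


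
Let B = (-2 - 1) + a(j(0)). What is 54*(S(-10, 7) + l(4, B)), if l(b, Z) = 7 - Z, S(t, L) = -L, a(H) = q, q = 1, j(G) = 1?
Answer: 108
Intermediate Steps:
a(H) = 1
B = -2 (B = (-2 - 1) + 1 = -3 + 1 = -2)
54*(S(-10, 7) + l(4, B)) = 54*(-1*7 + (7 - 1*(-2))) = 54*(-7 + (7 + 2)) = 54*(-7 + 9) = 54*2 = 108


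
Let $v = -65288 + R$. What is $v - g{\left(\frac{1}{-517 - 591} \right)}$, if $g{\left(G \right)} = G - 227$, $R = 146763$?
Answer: $\frac{90525817}{1108} \approx 81702.0$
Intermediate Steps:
$v = 81475$ ($v = -65288 + 146763 = 81475$)
$g{\left(G \right)} = -227 + G$ ($g{\left(G \right)} = G - 227 = -227 + G$)
$v - g{\left(\frac{1}{-517 - 591} \right)} = 81475 - \left(-227 + \frac{1}{-517 - 591}\right) = 81475 - \left(-227 + \frac{1}{-1108}\right) = 81475 - \left(-227 - \frac{1}{1108}\right) = 81475 - - \frac{251517}{1108} = 81475 + \frac{251517}{1108} = \frac{90525817}{1108}$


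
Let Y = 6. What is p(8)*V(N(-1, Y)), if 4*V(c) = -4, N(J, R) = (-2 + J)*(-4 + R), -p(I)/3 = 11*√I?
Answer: 66*√2 ≈ 93.338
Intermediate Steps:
p(I) = -33*√I
N(J, R) = (-4 + R)*(-2 + J)
V(c) = -1 (V(c) = (¼)*(-4) = -1)
p(8)*V(N(-1, Y)) = -66*√2*(-1) = 66*√2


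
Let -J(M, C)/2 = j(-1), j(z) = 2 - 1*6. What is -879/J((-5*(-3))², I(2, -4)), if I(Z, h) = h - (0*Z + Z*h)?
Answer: -879/8 ≈ -109.88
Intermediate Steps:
I(Z, h) = h - Z*h (I(Z, h) = h - (0 + Z*h) = h - Z*h)
j(z) = -4 (j(z) = 2 - 6 = -4)
J(M, C) = 8 (J(M, C) = -2*(-4) = 8)
-879/J((-5*(-3))², I(2, -4)) = -879/8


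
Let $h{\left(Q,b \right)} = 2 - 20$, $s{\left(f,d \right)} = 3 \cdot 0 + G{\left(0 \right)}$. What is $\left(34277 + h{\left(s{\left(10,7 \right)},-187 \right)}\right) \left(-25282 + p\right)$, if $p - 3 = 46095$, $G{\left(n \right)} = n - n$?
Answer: $713135344$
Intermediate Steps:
$G{\left(n \right)} = 0$
$s{\left(f,d \right)} = 0$ ($s{\left(f,d \right)} = 3 \cdot 0 + 0 = 0 + 0 = 0$)
$h{\left(Q,b \right)} = -18$ ($h{\left(Q,b \right)} = 2 - 20 = -18$)
$p = 46098$ ($p = 3 + 46095 = 46098$)
$\left(34277 + h{\left(s{\left(10,7 \right)},-187 \right)}\right) \left(-25282 + p\right) = \left(34277 - 18\right) \left(-25282 + 46098\right) = 34259 \cdot 20816 = 713135344$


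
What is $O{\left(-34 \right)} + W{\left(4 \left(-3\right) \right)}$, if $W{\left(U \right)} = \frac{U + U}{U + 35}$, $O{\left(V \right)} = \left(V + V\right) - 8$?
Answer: $- \frac{1772}{23} \approx -77.043$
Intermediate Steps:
$O{\left(V \right)} = -8 + 2 V$ ($O{\left(V \right)} = 2 V - 8 = -8 + 2 V$)
$W{\left(U \right)} = \frac{2 U}{35 + U}$
$O{\left(-34 \right)} + W{\left(4 \left(-3\right) \right)} = \left(-8 + 2 \left(-34\right)\right) + \frac{2 \cdot 4 \left(-3\right)}{35 + 4 \left(-3\right)} = \left(-8 - 68\right) + 2 \left(-12\right) \frac{1}{35 - 12} = -76 + 2 \left(-12\right) \frac{1}{23} = -76 - \frac{24}{23} = - \frac{1772}{23}$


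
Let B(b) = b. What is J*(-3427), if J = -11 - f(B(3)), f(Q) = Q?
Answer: 47978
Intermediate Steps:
J = -14 (J = -11 - 1*3 = -11 - 3 = -14)
J*(-3427) = -14*(-3427) = 47978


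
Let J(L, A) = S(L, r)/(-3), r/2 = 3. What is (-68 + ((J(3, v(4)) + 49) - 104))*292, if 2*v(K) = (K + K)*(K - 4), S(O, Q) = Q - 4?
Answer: -108332/3 ≈ -36111.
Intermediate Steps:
r = 6 (r = 2*3 = 6)
S(O, Q) = -4 + Q
v(K) = K*(-4 + K) (v(K) = ((K + K)*(K - 4))/2 = ((2*K)*(-4 + K))/2 = (2*K*(-4 + K))/2 = K*(-4 + K))
J(L, A) = -2/3 (J(L, A) = (-4 + 6)/(-3) = 2*(-1/3) = -2/3)
(-68 + ((J(3, v(4)) + 49) - 104))*292 = (-68 + ((-2/3 + 49) - 104))*292 = (-68 + (145/3 - 104))*292 = (-68 - 167/3)*292 = -371/3*292 = -108332/3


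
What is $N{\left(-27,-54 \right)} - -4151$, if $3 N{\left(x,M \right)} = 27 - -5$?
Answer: $\frac{12485}{3} \approx 4161.7$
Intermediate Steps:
$N{\left(x,M \right)} = \frac{32}{3}$ ($N{\left(x,M \right)} = \frac{27 - -5}{3} = \frac{27 + 5}{3} = \frac{1}{3} \cdot 32 = \frac{32}{3}$)
$N{\left(-27,-54 \right)} - -4151 = \frac{32}{3} - -4151 = \frac{32}{3} + 4151 = \frac{12485}{3}$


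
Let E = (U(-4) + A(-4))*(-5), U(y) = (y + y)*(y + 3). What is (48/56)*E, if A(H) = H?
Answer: -120/7 ≈ -17.143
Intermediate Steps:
U(y) = 2*y*(3 + y) (U(y) = (2*y)*(3 + y) = 2*y*(3 + y))
E = -20 (E = (2*(-4)*(3 - 4) - 4)*(-5) = (2*(-4)*(-1) - 4)*(-5) = (8 - 4)*(-5) = 4*(-5) = -20)
(48/56)*E = (48/56)*(-20) = (48*(1/56))*(-20) = (6/7)*(-20) = -120/7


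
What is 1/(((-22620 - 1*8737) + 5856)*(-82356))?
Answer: 1/2100160356 ≈ 4.7615e-10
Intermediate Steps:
1/(((-22620 - 1*8737) + 5856)*(-82356)) = -1/82356/((-22620 - 8737) + 5856) = -1/82356/(-31357 + 5856) = -1/82356/(-25501) = -1/25501*(-1/82356) = 1/2100160356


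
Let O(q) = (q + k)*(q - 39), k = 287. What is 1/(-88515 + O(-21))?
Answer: -1/104475 ≈ -9.5717e-6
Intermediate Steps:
O(q) = (-39 + q)*(287 + q) (O(q) = (q + 287)*(q - 39) = (287 + q)*(-39 + q) = (-39 + q)*(287 + q))
1/(-88515 + O(-21)) = 1/(-88515 + (-11193 + (-21)**2 + 248*(-21))) = 1/(-88515 + (-11193 + 441 - 5208)) = 1/(-88515 - 15960) = 1/(-104475) = -1/104475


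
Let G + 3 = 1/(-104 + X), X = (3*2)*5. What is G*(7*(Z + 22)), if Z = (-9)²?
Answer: -160783/74 ≈ -2172.7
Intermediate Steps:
X = 30 (X = 6*5 = 30)
Z = 81
G = -223/74 (G = -3 + 1/(-104 + 30) = -3 + 1/(-74) = -3 - 1/74 = -223/74 ≈ -3.0135)
G*(7*(Z + 22)) = -1561*(81 + 22)/74 = -1561*103/74 = -223/74*721 = -160783/74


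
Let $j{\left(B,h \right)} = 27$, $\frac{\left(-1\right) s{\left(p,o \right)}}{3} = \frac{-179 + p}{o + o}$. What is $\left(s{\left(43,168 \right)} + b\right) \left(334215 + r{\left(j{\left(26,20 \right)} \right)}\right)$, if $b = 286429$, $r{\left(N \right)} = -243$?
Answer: $\frac{669617700678}{7} \approx 9.566 \cdot 10^{10}$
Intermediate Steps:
$s{\left(p,o \right)} = - \frac{3 \left(-179 + p\right)}{2 o}$ ($s{\left(p,o \right)} = - 3 \frac{-179 + p}{o + o} = - 3 \frac{-179 + p}{2 o} = - \frac{3 \left(-179 + p\right)}{2 o}$)
$\left(s{\left(43,168 \right)} + b\right) \left(334215 + r{\left(j{\left(26,20 \right)} \right)}\right) = \left(\frac{3 \left(179 - 43\right)}{2 \cdot 168} + 286429\right) \left(334215 - 243\right) = \left(\frac{3}{2} \cdot \frac{1}{168} \left(179 - 43\right) + 286429\right) 333972 = \left(\frac{3}{2} \cdot \frac{1}{168} \cdot 136 + 286429\right) 333972 = \left(\frac{17}{14} + 286429\right) 333972 = \frac{4010023}{14} \cdot 333972 = \frac{669617700678}{7}$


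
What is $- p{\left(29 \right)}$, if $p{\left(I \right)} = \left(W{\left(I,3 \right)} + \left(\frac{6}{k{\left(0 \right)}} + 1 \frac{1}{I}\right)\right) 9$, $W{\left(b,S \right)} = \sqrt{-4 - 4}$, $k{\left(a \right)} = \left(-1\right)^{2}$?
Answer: $- \frac{1575}{29} - 18 i \sqrt{2} \approx -54.31 - 25.456 i$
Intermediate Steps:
$k{\left(a \right)} = 1$
$W{\left(b,S \right)} = 2 i \sqrt{2}$ ($W{\left(b,S \right)} = \sqrt{-8} = 2 i \sqrt{2}$)
$p{\left(I \right)} = 54 + \frac{9}{I} + 18 i \sqrt{2}$ ($p{\left(I \right)} = \left(2 i \sqrt{2} + \left(\frac{6}{1} + 1 \frac{1}{I}\right)\right) 9 = \left(2 i \sqrt{2} + \left(6 \cdot 1 + \frac{1}{I}\right)\right) 9 = \left(2 i \sqrt{2} + \left(6 + \frac{1}{I}\right)\right) 9 = \left(6 + \frac{1}{I} + 2 i \sqrt{2}\right) 9 = 54 + \frac{9}{I} + 18 i \sqrt{2}$)
$- p{\left(29 \right)} = - (54 + \frac{9}{29} + 18 i \sqrt{2}) = - (\frac{1575}{29} + 18 i \sqrt{2}) = - \frac{1575}{29} - 18 i \sqrt{2}$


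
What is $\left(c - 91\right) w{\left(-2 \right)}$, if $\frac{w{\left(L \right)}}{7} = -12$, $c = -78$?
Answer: $14196$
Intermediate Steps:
$w{\left(L \right)} = -84$ ($w{\left(L \right)} = 7 \left(-12\right) = -84$)
$\left(c - 91\right) w{\left(-2 \right)} = \left(-78 - 91\right) \left(-84\right) = \left(-169\right) \left(-84\right) = 14196$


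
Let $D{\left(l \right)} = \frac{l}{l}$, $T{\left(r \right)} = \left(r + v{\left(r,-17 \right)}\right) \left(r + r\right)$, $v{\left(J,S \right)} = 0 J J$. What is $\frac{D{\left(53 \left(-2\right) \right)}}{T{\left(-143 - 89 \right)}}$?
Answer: $\frac{1}{107648} \approx 9.2895 \cdot 10^{-6}$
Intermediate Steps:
$v{\left(J,S \right)} = 0$ ($v{\left(J,S \right)} = 0 J = 0$)
$T{\left(r \right)} = 2 r^{2}$ ($T{\left(r \right)} = \left(r + 0\right) \left(r + r\right) = r 2 r = 2 r^{2}$)
$D{\left(l \right)} = 1$
$\frac{D{\left(53 \left(-2\right) \right)}}{T{\left(-143 - 89 \right)}} = 1 \frac{1}{2 \left(-143 - 89\right)^{2}} = 1 \frac{1}{2 \left(-232\right)^{2}} = 1 \frac{1}{2 \cdot 53824} = 1 \cdot \frac{1}{107648} = \frac{1}{107648}$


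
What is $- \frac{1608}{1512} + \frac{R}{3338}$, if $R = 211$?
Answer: $- \frac{210353}{210294} \approx -1.0003$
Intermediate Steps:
$- \frac{1608}{1512} + \frac{R}{3338} = - \frac{1608}{1512} + \frac{211}{3338} = \left(-1608\right) \frac{1}{1512} + 211 \cdot \frac{1}{3338} = - \frac{67}{63} + \frac{211}{3338} = - \frac{210353}{210294}$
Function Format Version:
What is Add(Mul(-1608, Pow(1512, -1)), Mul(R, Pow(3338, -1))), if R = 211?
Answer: Rational(-210353, 210294) ≈ -1.0003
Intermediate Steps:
Add(Mul(-1608, Pow(1512, -1)), Mul(R, Pow(3338, -1))) = Add(Mul(-1608, Pow(1512, -1)), Mul(211, Pow(3338, -1))) = Add(Mul(-1608, Rational(1, 1512)), Mul(211, Rational(1, 3338))) = Add(Rational(-67, 63), Rational(211, 3338)) = Rational(-210353, 210294)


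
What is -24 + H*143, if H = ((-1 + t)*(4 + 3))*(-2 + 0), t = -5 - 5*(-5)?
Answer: -38062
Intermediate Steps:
t = 20 (t = -5 + 25 = 20)
H = -266 (H = ((-1 + 20)*(4 + 3))*(-2 + 0) = (19*7)*(-2) = 133*(-2) = -266)
-24 + H*143 = -24 - 266*143 = -24 - 38038 = -38062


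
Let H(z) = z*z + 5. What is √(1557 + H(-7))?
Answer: 3*√179 ≈ 40.137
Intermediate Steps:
H(z) = 5 + z² (H(z) = z² + 5 = 5 + z²)
√(1557 + H(-7)) = √(1557 + (5 + (-7)²)) = √(1557 + (5 + 49)) = √(1557 + 54) = √1611 = 3*√179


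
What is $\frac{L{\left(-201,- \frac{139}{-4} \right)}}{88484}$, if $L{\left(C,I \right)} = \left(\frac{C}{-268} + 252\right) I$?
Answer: $\frac{140529}{1415744} \approx 0.099262$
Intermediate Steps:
$L{\left(C,I \right)} = I \left(252 - \frac{C}{268}\right)$ ($L{\left(C,I \right)} = \left(- \frac{C}{268} + 252\right) I = \left(252 - \frac{C}{268}\right) I = I \left(252 - \frac{C}{268}\right)$)
$\frac{L{\left(-201,- \frac{139}{-4} \right)}}{88484} = \frac{\frac{1}{268} \left(- \frac{139}{-4}\right) \left(67536 - -201\right)}{88484} = \frac{\left(-139\right) \left(- \frac{1}{4}\right) \left(67536 + 201\right)}{268} \cdot \frac{1}{88484} = \frac{1}{268} \cdot \frac{139}{4} \cdot 67737 \cdot \frac{1}{88484} = \frac{140529}{16} \cdot \frac{1}{88484} = \frac{140529}{1415744}$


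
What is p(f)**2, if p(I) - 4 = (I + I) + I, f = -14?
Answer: 1444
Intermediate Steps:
p(I) = 4 + 3*I (p(I) = 4 + ((I + I) + I) = 4 + (2*I + I) = 4 + 3*I)
p(f)**2 = (4 + 3*(-14))**2 = (4 - 42)**2 = (-38)**2 = 1444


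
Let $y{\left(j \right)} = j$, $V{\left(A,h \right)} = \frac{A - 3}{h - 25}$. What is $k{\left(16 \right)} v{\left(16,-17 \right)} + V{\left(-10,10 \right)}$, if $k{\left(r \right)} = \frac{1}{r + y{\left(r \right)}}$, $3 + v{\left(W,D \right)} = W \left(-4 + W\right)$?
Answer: $\frac{3251}{480} \approx 6.7729$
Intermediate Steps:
$V{\left(A,h \right)} = \frac{-3 + A}{-25 + h}$
$v{\left(W,D \right)} = -3 + W \left(-4 + W\right)$
$k{\left(r \right)} = \frac{1}{2 r}$ ($k{\left(r \right)} = \frac{1}{r + r} = \frac{1}{2 r}$)
$k{\left(16 \right)} v{\left(16,-17 \right)} + V{\left(-10,10 \right)} = \frac{1}{2 \cdot 16} \left(-3 + 16^{2} - 64\right) + \frac{-3 - 10}{-25 + 10} = \frac{1}{2} \cdot \frac{1}{16} \left(-3 + 256 - 64\right) + \frac{1}{-15} \left(-13\right) = \frac{1}{32} \cdot 189 - - \frac{13}{15} = \frac{189}{32} + \frac{13}{15} = \frac{3251}{480}$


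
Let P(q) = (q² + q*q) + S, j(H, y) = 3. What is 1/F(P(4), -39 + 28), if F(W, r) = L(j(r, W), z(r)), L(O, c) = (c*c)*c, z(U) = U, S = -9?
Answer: -1/1331 ≈ -0.00075131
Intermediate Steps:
L(O, c) = c³ (L(O, c) = c²*c = c³)
P(q) = -9 + 2*q² (P(q) = (q² + q*q) - 9 = (q² + q²) - 9 = 2*q² - 9 = -9 + 2*q²)
F(W, r) = r³
1/F(P(4), -39 + 28) = 1/((-39 + 28)³) = 1/((-11)³) = 1/(-1331) = -1/1331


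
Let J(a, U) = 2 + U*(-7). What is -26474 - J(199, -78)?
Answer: -27022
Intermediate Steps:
J(a, U) = 2 - 7*U
-26474 - J(199, -78) = -26474 - (2 - 7*(-78)) = -26474 - (2 + 546) = -26474 - 1*548 = -26474 - 548 = -27022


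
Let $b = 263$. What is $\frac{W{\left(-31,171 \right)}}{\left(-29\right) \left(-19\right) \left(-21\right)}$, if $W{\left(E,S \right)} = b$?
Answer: $- \frac{263}{11571} \approx -0.022729$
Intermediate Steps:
$W{\left(E,S \right)} = 263$
$\frac{W{\left(-31,171 \right)}}{\left(-29\right) \left(-19\right) \left(-21\right)} = \frac{263}{\left(-29\right) \left(-19\right) \left(-21\right)} = \frac{263}{551 \left(-21\right)} = \frac{263}{-11571} = 263 \left(- \frac{1}{11571}\right) = - \frac{263}{11571}$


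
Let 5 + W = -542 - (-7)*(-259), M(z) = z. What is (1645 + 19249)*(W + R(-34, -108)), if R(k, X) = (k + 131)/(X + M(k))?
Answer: -3502011999/71 ≈ -4.9324e+7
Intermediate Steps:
W = -2360 (W = -5 + (-542 - (-7)*(-259)) = -5 + (-542 - 1*1813) = -5 + (-542 - 1813) = -5 - 2355 = -2360)
R(k, X) = (131 + k)/(X + k) (R(k, X) = (k + 131)/(X + k) = (131 + k)/(X + k))
(1645 + 19249)*(W + R(-34, -108)) = (1645 + 19249)*(-2360 + (131 - 34)/(-108 - 34)) = 20894*(-2360 + 97/(-142)) = 20894*(-2360 - 1/142*97) = 20894*(-2360 - 97/142) = 20894*(-335217/142) = -3502011999/71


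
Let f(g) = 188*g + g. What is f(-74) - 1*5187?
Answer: -19173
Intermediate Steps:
f(g) = 189*g
f(-74) - 1*5187 = 189*(-74) - 1*5187 = -13986 - 5187 = -19173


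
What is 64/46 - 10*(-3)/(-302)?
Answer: 4487/3473 ≈ 1.2920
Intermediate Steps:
64/46 - 10*(-3)/(-302) = 64*(1/46) + 30*(-1/302) = 32/23 - 15/151 = 4487/3473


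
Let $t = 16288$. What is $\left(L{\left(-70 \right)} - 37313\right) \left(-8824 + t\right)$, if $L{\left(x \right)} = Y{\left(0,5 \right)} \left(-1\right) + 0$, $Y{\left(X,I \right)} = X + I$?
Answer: $-278541552$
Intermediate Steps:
$Y{\left(X,I \right)} = I + X$
$L{\left(x \right)} = -5$ ($L{\left(x \right)} = \left(5 + 0\right) \left(-1\right) + 0 = 5 \left(-1\right) + 0 = -5 + 0 = -5$)
$\left(L{\left(-70 \right)} - 37313\right) \left(-8824 + t\right) = \left(-5 - 37313\right) \left(-8824 + 16288\right) = \left(-37318\right) 7464 = -278541552$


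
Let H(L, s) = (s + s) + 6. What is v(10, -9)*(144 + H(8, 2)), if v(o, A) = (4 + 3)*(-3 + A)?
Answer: -12936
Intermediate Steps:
v(o, A) = -21 + 7*A (v(o, A) = 7*(-3 + A) = -21 + 7*A)
H(L, s) = 6 + 2*s (H(L, s) = 2*s + 6 = 6 + 2*s)
v(10, -9)*(144 + H(8, 2)) = (-21 + 7*(-9))*(144 + (6 + 2*2)) = (-21 - 63)*(144 + (6 + 4)) = -84*(144 + 10) = -84*154 = -12936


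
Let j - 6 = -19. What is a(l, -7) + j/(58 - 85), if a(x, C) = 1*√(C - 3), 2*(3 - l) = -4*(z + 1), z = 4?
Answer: 13/27 + I*√10 ≈ 0.48148 + 3.1623*I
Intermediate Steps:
j = -13 (j = 6 - 19 = -13)
l = 13 (l = 3 - (-2)*(4 + 1) = 3 - (-2)*5 = 3 - ½*(-20) = 3 + 10 = 13)
a(x, C) = √(-3 + C) (a(x, C) = 1*√(-3 + C) = √(-3 + C))
a(l, -7) + j/(58 - 85) = √(-3 - 7) - 13/(58 - 85) = √(-10) - 13/(-27) = I*√10 - 1/27*(-13) = I*√10 + 13/27 = 13/27 + I*√10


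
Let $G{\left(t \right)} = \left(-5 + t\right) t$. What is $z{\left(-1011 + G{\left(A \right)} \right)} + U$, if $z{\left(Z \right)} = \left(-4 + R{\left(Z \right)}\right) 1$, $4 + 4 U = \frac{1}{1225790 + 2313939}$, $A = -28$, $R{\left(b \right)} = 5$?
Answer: $\frac{1}{14158916} \approx 7.0627 \cdot 10^{-8}$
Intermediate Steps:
$U = - \frac{14158915}{14158916}$ ($U = -1 + \frac{1}{4 \left(1225790 + 2313939\right)} = -1 + \frac{1}{4 \cdot 3539729} = -1 + \frac{1}{4} \cdot \frac{1}{3539729} = -1 + \frac{1}{14158916} = - \frac{14158915}{14158916} \approx -1.0$)
$G{\left(t \right)} = t \left(-5 + t\right)$
$z{\left(Z \right)} = 1$ ($z{\left(Z \right)} = \left(-4 + 5\right) 1 = 1 \cdot 1 = 1$)
$z{\left(-1011 + G{\left(A \right)} \right)} + U = 1 - \frac{14158915}{14158916} = \frac{1}{14158916}$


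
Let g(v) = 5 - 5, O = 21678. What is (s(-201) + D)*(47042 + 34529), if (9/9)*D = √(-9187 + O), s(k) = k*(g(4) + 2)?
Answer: -32791542 + 81571*√12491 ≈ -2.3675e+7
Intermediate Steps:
g(v) = 0
s(k) = 2*k (s(k) = k*(0 + 2) = k*2 = 2*k)
D = √12491 (D = √(-9187 + 21678) = √12491 ≈ 111.76)
(s(-201) + D)*(47042 + 34529) = (2*(-201) + √12491)*(47042 + 34529) = (-402 + √12491)*81571 = -32791542 + 81571*√12491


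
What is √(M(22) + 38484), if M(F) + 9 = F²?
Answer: √38959 ≈ 197.38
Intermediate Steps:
M(F) = -9 + F²
√(M(22) + 38484) = √((-9 + 22²) + 38484) = √((-9 + 484) + 38484) = √(475 + 38484) = √38959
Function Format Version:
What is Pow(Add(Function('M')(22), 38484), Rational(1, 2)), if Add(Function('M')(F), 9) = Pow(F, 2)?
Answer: Pow(38959, Rational(1, 2)) ≈ 197.38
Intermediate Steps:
Function('M')(F) = Add(-9, Pow(F, 2))
Pow(Add(Function('M')(22), 38484), Rational(1, 2)) = Pow(Add(Add(-9, Pow(22, 2)), 38484), Rational(1, 2)) = Pow(Add(Add(-9, 484), 38484), Rational(1, 2)) = Pow(Add(475, 38484), Rational(1, 2)) = Pow(38959, Rational(1, 2))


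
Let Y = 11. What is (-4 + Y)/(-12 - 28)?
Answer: -7/40 ≈ -0.17500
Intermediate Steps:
(-4 + Y)/(-12 - 28) = (-4 + 11)/(-12 - 28) = 7/(-40) = 7*(-1/40) = -7/40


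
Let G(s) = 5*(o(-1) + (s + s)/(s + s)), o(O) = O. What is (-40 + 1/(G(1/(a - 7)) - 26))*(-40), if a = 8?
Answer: 20820/13 ≈ 1601.5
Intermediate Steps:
G(s) = 0 (G(s) = 5*(-1 + (s + s)/(s + s)) = 5*(-1 + (2*s)/((2*s))) = 5*(-1 + (2*s)*(1/(2*s))) = 5*(-1 + 1) = 5*0 = 0)
(-40 + 1/(G(1/(a - 7)) - 26))*(-40) = (-40 + 1/(0 - 26))*(-40) = (-40 + 1/(-26))*(-40) = (-40 - 1/26)*(-40) = -1041/26*(-40) = 20820/13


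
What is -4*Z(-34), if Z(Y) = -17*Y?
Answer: -2312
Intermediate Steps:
-4*Z(-34) = -(-68)*(-34) = -4*578 = -2312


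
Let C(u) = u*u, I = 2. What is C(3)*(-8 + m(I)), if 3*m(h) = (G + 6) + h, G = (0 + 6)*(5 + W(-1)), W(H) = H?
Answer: 24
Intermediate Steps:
C(u) = u**2
G = 24 (G = (0 + 6)*(5 - 1) = 6*4 = 24)
m(h) = 10 + h/3 (m(h) = ((24 + 6) + h)/3 = (30 + h)/3 = 10 + h/3)
C(3)*(-8 + m(I)) = 3**2*(-8 + (10 + (1/3)*2)) = 9*(-8 + (10 + 2/3)) = 9*(-8 + 32/3) = 9*(8/3) = 24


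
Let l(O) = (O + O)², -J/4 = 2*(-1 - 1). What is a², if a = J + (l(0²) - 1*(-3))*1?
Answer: 361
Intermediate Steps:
J = 16 (J = -8*(-1 - 1) = -8*(-2) = -4*(-4) = 16)
l(O) = 4*O² (l(O) = (2*O)² = 4*O²)
a = 19 (a = 16 + (4*(0²)² - 1*(-3))*1 = 16 + (4*0² + 3)*1 = 16 + (4*0 + 3)*1 = 16 + (0 + 3)*1 = 16 + 3*1 = 16 + 3 = 19)
a² = 19² = 361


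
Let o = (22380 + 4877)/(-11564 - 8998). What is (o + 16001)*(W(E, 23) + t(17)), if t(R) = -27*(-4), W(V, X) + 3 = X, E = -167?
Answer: 21055059520/10281 ≈ 2.0480e+6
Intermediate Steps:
W(V, X) = -3 + X
o = -27257/20562 (o = 27257/(-20562) = 27257*(-1/20562) = -27257/20562 ≈ -1.3256)
t(R) = 108
(o + 16001)*(W(E, 23) + t(17)) = (-27257/20562 + 16001)*((-3 + 23) + 108) = 328985305*(20 + 108)/20562 = (328985305/20562)*128 = 21055059520/10281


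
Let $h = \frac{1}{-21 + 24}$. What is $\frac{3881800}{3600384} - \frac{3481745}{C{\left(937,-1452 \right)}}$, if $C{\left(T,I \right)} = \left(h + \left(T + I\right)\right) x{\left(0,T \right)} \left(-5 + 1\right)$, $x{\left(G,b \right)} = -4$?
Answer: $\frac{36819094685}{86859264} \approx 423.89$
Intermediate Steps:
$h = \frac{1}{3} \approx 0.33333$
$C{\left(T,I \right)} = \frac{16}{3} + 16 I + 16 T$ ($C{\left(T,I \right)} = \left(\frac{1}{3} + \left(T + I\right)\right) \left(- 4 \left(-5 + 1\right)\right) = \left(\frac{1}{3} + \left(I + T\right)\right) \left(\left(-4\right) \left(-4\right)\right) = \left(\frac{1}{3} + I + T\right) 16 = \frac{16}{3} + 16 I + 16 T$)
$\frac{3881800}{3600384} - \frac{3481745}{C{\left(937,-1452 \right)}} = \frac{3881800}{3600384} - \frac{3481745}{\frac{16}{3} + 16 \left(-1452\right) + 16 \cdot 937} = 3881800 \cdot \frac{1}{3600384} - \frac{3481745}{\frac{16}{3} - 23232 + 14992} = \frac{485225}{450048} - \frac{3481745}{- \frac{24704}{3}} = \frac{485225}{450048} - - \frac{10445235}{24704} = \frac{485225}{450048} + \frac{10445235}{24704} = \frac{36819094685}{86859264}$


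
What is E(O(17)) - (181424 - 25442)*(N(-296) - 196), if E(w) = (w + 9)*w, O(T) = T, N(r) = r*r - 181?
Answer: -13607713256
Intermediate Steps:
N(r) = -181 + r**2 (N(r) = r**2 - 181 = -181 + r**2)
E(w) = w*(9 + w) (E(w) = (9 + w)*w = w*(9 + w))
E(O(17)) - (181424 - 25442)*(N(-296) - 196) = 17*(9 + 17) - (181424 - 25442)*((-181 + (-296)**2) - 196) = 17*26 - 155982*((-181 + 87616) - 196) = 442 - 155982*(87435 - 196) = 442 - 155982*87239 = 442 - 1*13607713698 = 442 - 13607713698 = -13607713256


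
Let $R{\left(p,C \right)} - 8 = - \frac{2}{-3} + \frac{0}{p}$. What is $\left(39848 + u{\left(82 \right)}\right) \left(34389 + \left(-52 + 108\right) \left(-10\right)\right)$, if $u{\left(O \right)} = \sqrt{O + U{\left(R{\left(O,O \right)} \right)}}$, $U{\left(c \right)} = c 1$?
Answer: $1348017992 + \frac{135316 \sqrt{51}}{3} \approx 1.3483 \cdot 10^{9}$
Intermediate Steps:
$R{\left(p,C \right)} = \frac{26}{3}$ ($R{\left(p,C \right)} = 8 + \left(- \frac{2}{-3} + \frac{0}{p}\right) = 8 + \left(\left(-2\right) \left(- \frac{1}{3}\right) + 0\right) = 8 + \left(\frac{2}{3} + 0\right) = 8 + \frac{2}{3} = \frac{26}{3}$)
$U{\left(c \right)} = c$
$u{\left(O \right)} = \sqrt{\frac{26}{3} + O}$ ($u{\left(O \right)} = \sqrt{O + \frac{26}{3}} = \sqrt{\frac{26}{3} + O}$)
$\left(39848 + u{\left(82 \right)}\right) \left(34389 + \left(-52 + 108\right) \left(-10\right)\right) = \left(39848 + \frac{\sqrt{78 + 9 \cdot 82}}{3}\right) \left(34389 + \left(-52 + 108\right) \left(-10\right)\right) = \left(39848 + \frac{\sqrt{78 + 738}}{3}\right) \left(34389 + 56 \left(-10\right)\right) = \left(39848 + \frac{\sqrt{816}}{3}\right) \left(34389 - 560\right) = \left(39848 + \frac{4 \sqrt{51}}{3}\right) 33829 = 1348017992 + \frac{135316 \sqrt{51}}{3}$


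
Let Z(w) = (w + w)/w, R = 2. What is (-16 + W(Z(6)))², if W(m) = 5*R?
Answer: 36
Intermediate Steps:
Z(w) = 2 (Z(w) = (2*w)/w = 2)
W(m) = 10 (W(m) = 5*2 = 10)
(-16 + W(Z(6)))² = (-16 + 10)² = (-6)² = 36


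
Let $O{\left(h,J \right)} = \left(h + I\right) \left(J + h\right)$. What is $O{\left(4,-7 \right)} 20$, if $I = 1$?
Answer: $-300$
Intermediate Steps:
$O{\left(h,J \right)} = \left(1 + h\right) \left(J + h\right)$ ($O{\left(h,J \right)} = \left(h + 1\right) \left(J + h\right) = \left(1 + h\right) \left(J + h\right)$)
$O{\left(4,-7 \right)} 20 = \left(-7 + 4 + 4^{2} - 28\right) 20 = \left(-7 + 4 + 16 - 28\right) 20 = \left(-15\right) 20 = -300$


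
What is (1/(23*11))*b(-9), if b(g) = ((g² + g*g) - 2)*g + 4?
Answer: -1436/253 ≈ -5.6759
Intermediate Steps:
b(g) = 4 + g*(-2 + 2*g²) (b(g) = ((g² + g²) - 2)*g + 4 = (2*g² - 2)*g + 4 = (-2 + 2*g²)*g + 4 = g*(-2 + 2*g²) + 4 = 4 + g*(-2 + 2*g²))
(1/(23*11))*b(-9) = (1/(23*11))*(4 - 2*(-9) + 2*(-9)³) = ((1/23)*(1/11))*(4 + 18 + 2*(-729)) = (4 + 18 - 1458)/253 = (1/253)*(-1436) = -1436/253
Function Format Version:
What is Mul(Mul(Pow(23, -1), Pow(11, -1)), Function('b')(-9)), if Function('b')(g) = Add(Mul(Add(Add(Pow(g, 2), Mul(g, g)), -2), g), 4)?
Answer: Rational(-1436, 253) ≈ -5.6759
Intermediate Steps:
Function('b')(g) = Add(4, Mul(g, Add(-2, Mul(2, Pow(g, 2))))) (Function('b')(g) = Add(Mul(Add(Add(Pow(g, 2), Pow(g, 2)), -2), g), 4) = Add(Mul(Add(Mul(2, Pow(g, 2)), -2), g), 4) = Add(Mul(Add(-2, Mul(2, Pow(g, 2))), g), 4) = Add(Mul(g, Add(-2, Mul(2, Pow(g, 2)))), 4) = Add(4, Mul(g, Add(-2, Mul(2, Pow(g, 2))))))
Mul(Mul(Pow(23, -1), Pow(11, -1)), Function('b')(-9)) = Mul(Mul(Pow(23, -1), Pow(11, -1)), Add(4, Mul(-2, -9), Mul(2, Pow(-9, 3)))) = Mul(Mul(Rational(1, 23), Rational(1, 11)), Add(4, 18, Mul(2, -729))) = Mul(Rational(1, 253), Add(4, 18, -1458)) = Mul(Rational(1, 253), -1436) = Rational(-1436, 253)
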